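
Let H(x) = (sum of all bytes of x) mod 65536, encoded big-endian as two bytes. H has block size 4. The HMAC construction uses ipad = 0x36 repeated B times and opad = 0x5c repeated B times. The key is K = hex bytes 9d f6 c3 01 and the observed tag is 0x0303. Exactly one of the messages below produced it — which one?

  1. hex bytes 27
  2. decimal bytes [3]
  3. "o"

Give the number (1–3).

Key hex bytes 9d f6 c3 01 is exactly B = 4 bytes: K' = 9d f6 c3 01.
K' ⊕ ipad = ab c0 f5 37; K' ⊕ opad = c1 aa 9f 5d.
m1: inner = H(ab c0 f5 37 27) = 02 be; tag = H(c1 aa 9f 5d 02 be) = 0327
m2: inner = H(ab c0 f5 37 03) = 02 9a; tag = H(c1 aa 9f 5d 02 9a) = 0303 ← matches
m3: inner = H(ab c0 f5 37 6f) = 03 06; tag = H(c1 aa 9f 5d 03 06) = 0270

2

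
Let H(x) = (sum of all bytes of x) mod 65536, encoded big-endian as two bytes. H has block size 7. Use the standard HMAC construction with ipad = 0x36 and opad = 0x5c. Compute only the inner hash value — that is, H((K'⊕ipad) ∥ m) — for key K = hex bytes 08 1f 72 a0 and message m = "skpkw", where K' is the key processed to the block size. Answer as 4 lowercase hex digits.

0413

Key hex bytes 08 1f 72 a0 is 4 bytes ≤ B = 7; zero-pad to 7 bytes: K' = 08 1f 72 a0 00 00 00.
K' ⊕ ipad = 3e 29 44 96 36 36 36.
Inner input = 3e 29 44 96 36 36 36 ∥ 73 6b 70 6b 77.
Inner hash: sum = 62+41+68+150+54+54+54+115+107+112+107+119 = 1043 → 04 13.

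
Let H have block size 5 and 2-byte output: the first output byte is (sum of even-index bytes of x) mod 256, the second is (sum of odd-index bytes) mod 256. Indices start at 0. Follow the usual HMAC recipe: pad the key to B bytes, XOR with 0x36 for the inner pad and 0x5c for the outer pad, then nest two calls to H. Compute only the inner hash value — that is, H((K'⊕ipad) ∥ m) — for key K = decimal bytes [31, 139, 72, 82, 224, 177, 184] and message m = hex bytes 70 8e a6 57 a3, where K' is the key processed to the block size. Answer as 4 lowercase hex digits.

Key decimal bytes [31, 139, 72, 82, 224, 177, 184] = 1f 8b 48 52 e0 b1 b8 is 7 bytes > B = 5, so hash it first: H(key) = ff 8e, then zero-pad to 5 bytes: K' = ff 8e 00 00 00.
K' ⊕ ipad = c9 b8 36 36 36.
Inner input = c9 b8 36 36 36 ∥ 70 8e a6 57 a3.
Inner hash: even-index sum = 538 mod 256 = 26; odd-index sum = 679 mod 256 = 167 → 1a a7.

1aa7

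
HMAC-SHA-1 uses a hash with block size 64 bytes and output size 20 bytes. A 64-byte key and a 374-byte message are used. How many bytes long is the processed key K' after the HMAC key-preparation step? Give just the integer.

Key is 64 ≤ 64 bytes, zero-padded: |K'| = 64.

64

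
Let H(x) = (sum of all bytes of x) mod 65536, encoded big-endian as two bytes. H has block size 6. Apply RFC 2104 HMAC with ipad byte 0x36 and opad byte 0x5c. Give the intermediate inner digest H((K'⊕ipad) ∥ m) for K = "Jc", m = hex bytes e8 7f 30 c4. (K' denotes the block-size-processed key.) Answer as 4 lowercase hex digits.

0404

Key "Jc" = 4a 63 is 2 bytes ≤ B = 6; zero-pad to 6 bytes: K' = 4a 63 00 00 00 00.
K' ⊕ ipad = 7c 55 36 36 36 36.
Inner input = 7c 55 36 36 36 36 ∥ e8 7f 30 c4.
Inner hash: sum = 124+85+54+54+54+54+232+127+48+196 = 1028 → 04 04.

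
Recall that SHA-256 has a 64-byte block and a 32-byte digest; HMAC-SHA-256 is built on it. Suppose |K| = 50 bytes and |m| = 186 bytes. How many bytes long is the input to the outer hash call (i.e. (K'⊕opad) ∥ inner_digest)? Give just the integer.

Key is 50 ≤ 64 bytes, zero-padded: |K'| = 64.
Outer input = (K'⊕opad) ∥ H(inner) → 64 + 32 = 96 bytes.

96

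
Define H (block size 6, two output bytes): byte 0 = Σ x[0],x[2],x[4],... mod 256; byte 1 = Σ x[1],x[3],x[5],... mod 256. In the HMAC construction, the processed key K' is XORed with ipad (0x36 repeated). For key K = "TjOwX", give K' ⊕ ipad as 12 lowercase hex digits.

625c79416e36

Key "TjOwX" = 54 6a 4f 77 58 is 5 bytes ≤ B = 6; zero-pad to 6 bytes: K' = 54 6a 4f 77 58 00.
XOR each byte with 0x36: 54⊕36=62, 6a⊕36=5c, 4f⊕36=79, 77⊕36=41, 58⊕36=6e, 00⊕36=36.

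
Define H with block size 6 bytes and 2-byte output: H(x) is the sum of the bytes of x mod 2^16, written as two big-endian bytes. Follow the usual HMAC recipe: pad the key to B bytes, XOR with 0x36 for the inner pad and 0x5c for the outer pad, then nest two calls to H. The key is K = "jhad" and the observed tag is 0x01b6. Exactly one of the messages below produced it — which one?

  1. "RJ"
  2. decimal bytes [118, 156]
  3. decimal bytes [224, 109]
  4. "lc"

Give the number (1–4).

Key "jhad" = 6a 68 61 64 is 4 bytes ≤ B = 6; zero-pad to 6 bytes: K' = 6a 68 61 64 00 00.
K' ⊕ ipad = 5c 5e 57 52 36 36; K' ⊕ opad = 36 34 3d 38 5c 5c.
m1: inner = H(5c 5e 57 52 36 36 52 4a) = 02 6b; tag = H(36 34 3d 38 5c 5c 02 6b) = 0204
m2: inner = H(5c 5e 57 52 36 36 76 9c) = 02 e1; tag = H(36 34 3d 38 5c 5c 02 e1) = 027a
m3: inner = H(5c 5e 57 52 36 36 e0 6d) = 03 1c; tag = H(36 34 3d 38 5c 5c 03 1c) = 01b6 ← matches
m4: inner = H(5c 5e 57 52 36 36 6c 63) = 02 9e; tag = H(36 34 3d 38 5c 5c 02 9e) = 0237

3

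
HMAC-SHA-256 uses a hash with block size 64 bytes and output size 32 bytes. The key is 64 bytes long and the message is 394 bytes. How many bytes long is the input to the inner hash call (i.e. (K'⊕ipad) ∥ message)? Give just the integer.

458

Key is 64 ≤ 64 bytes, zero-padded: |K'| = 64.
Inner input = (K'⊕ipad) ∥ m → 64 + 394 = 458 bytes.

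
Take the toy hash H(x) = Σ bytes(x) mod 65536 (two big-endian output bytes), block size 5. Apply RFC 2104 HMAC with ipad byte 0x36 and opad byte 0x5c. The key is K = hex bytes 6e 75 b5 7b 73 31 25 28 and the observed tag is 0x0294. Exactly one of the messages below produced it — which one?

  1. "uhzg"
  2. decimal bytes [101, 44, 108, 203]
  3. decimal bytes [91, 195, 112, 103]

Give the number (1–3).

Key hex bytes 6e 75 b5 7b 73 31 25 28 is 8 bytes > B = 5, so hash it first: H(key) = 03 04, then zero-pad to 5 bytes: K' = 03 04 00 00 00.
K' ⊕ ipad = 35 32 36 36 36; K' ⊕ opad = 5f 58 5c 5c 5c.
m1: inner = H(35 32 36 36 36 75 68 7a 67) = 02 c7; tag = H(5f 58 5c 5c 5c 02 c7) = 0294 ← matches
m2: inner = H(35 32 36 36 36 65 2c 6c cb) = 02 d1; tag = H(5f 58 5c 5c 5c 02 d1) = 029e
m3: inner = H(35 32 36 36 36 5b c3 70 67) = 02 fe; tag = H(5f 58 5c 5c 5c 02 fe) = 02cb

1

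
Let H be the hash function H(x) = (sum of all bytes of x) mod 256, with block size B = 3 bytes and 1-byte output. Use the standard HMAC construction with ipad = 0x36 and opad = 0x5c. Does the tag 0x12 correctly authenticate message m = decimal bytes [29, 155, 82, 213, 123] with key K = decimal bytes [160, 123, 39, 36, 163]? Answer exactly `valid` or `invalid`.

valid

Key decimal bytes [160, 123, 39, 36, 163] = a0 7b 27 24 a3 is 5 bytes > B = 3, so hash it first: H(key) = 09, then zero-pad to 3 bytes: K' = 09 00 00.
K' ⊕ ipad = 3f 36 36; K' ⊕ opad = 55 5c 5c.
Inner hash: sum = 63+54+54+29+155+82+213+123 = 773; mod 256 = 5 → 05.
Outer hash (recomputed tag): sum = 85+92+92+5 = 274; mod 256 = 18 → 12.
Recomputed tag = 12; claimed = 12 → match.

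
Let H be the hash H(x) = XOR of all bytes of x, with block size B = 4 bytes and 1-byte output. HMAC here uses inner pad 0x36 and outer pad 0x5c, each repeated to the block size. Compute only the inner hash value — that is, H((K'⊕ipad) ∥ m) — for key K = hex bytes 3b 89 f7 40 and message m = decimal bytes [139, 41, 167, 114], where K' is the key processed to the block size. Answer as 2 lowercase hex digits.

Key hex bytes 3b 89 f7 40 is exactly B = 4 bytes: K' = 3b 89 f7 40.
K' ⊕ ipad = 0d bf c1 76.
Inner input = 0d bf c1 76 ∥ 8b 29 a7 72.
Inner hash: XOR 0d⊕bf⊕c1⊕76⊕8b⊕29⊕a7⊕72 = 72.

72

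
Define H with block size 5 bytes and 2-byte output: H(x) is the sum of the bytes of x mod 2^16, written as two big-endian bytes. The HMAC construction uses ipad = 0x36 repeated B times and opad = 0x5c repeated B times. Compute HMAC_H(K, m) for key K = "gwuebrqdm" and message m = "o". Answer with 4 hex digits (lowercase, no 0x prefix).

Key "gwuebrqdm" = 67 77 75 65 62 72 71 64 6d is 9 bytes > B = 5, so hash it first: H(key) = 03 ce, then zero-pad to 5 bytes: K' = 03 ce 00 00 00.
K' ⊕ ipad = 35 f8 36 36 36.  K' ⊕ opad = 5f 92 5c 5c 5c.
Inner input = (K'⊕ipad) ∥ m = 35 f8 36 36 36 ∥ 6f.
Inner hash: sum = 53+248+54+54+54+111 = 574 → 02 3e.
Outer input = (K'⊕opad) ∥ inner = 5f 92 5c 5c 5c ∥ 02 3e.
Outer hash (tag): sum = 95+146+92+92+92+2+62 = 581 → 02 45.

0245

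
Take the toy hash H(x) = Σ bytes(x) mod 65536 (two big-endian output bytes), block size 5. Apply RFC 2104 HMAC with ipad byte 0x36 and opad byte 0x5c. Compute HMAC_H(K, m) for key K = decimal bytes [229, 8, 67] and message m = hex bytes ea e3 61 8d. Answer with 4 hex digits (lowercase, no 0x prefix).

Key decimal bytes [229, 8, 67] = e5 08 43 is 3 bytes ≤ B = 5; zero-pad to 5 bytes: K' = e5 08 43 00 00.
K' ⊕ ipad = d3 3e 75 36 36.  K' ⊕ opad = b9 54 1f 5c 5c.
Inner input = (K'⊕ipad) ∥ m = d3 3e 75 36 36 ∥ ea e3 61 8d.
Inner hash: sum = 211+62+117+54+54+234+227+97+141 = 1197 → 04 ad.
Outer input = (K'⊕opad) ∥ inner = b9 54 1f 5c 5c ∥ 04 ad.
Outer hash (tag): sum = 185+84+31+92+92+4+173 = 661 → 02 95.

0295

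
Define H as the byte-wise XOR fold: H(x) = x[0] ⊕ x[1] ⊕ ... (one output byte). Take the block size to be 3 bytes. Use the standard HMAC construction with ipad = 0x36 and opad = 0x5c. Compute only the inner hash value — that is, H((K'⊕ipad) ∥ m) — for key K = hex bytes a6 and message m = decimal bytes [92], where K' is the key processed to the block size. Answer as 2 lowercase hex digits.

Key hex bytes a6 is 1 byte ≤ B = 3; zero-pad to 3 bytes: K' = a6 00 00.
K' ⊕ ipad = 90 36 36.
Inner input = 90 36 36 ∥ 5c.
Inner hash: XOR 90⊕36⊕36⊕5c = cc.

cc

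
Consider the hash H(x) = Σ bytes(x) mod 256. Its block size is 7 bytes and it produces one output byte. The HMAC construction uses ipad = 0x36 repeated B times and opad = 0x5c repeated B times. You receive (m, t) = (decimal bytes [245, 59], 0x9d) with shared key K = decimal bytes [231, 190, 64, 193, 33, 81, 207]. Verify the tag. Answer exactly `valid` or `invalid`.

invalid

Key decimal bytes [231, 190, 64, 193, 33, 81, 207] = e7 be 40 c1 21 51 cf is exactly B = 7 bytes: K' = e7 be 40 c1 21 51 cf.
K' ⊕ ipad = d1 88 76 f7 17 67 f9; K' ⊕ opad = bb e2 1c 9d 7d 0d 93.
Inner hash: sum = 209+136+118+247+23+103+249+245+59 = 1389; mod 256 = 109 → 6d.
Outer hash (recomputed tag): sum = 187+226+28+157+125+13+147+109 = 992; mod 256 = 224 → e0.
Recomputed tag = e0; claimed = 9d → mismatch.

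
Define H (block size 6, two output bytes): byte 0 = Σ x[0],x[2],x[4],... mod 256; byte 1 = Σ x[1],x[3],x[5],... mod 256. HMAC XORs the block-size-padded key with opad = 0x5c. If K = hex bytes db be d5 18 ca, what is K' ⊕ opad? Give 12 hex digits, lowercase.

87e28944965c

Key hex bytes db be d5 18 ca is 5 bytes ≤ B = 6; zero-pad to 6 bytes: K' = db be d5 18 ca 00.
XOR each byte with 0x5c: db⊕5c=87, be⊕5c=e2, d5⊕5c=89, 18⊕5c=44, ca⊕5c=96, 00⊕5c=5c.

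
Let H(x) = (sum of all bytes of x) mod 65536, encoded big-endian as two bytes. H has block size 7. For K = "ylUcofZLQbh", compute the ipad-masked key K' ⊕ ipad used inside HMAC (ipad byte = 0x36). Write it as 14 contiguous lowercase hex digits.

Key "ylUcofZLQbh" = 79 6c 55 63 6f 66 5a 4c 51 62 68 is 11 bytes > B = 7, so hash it first: H(key) = 04 33, then zero-pad to 7 bytes: K' = 04 33 00 00 00 00 00.
XOR each byte with 0x36: 04⊕36=32, 33⊕36=05, 00⊕36=36, 00⊕36=36, 00⊕36=36, 00⊕36=36, 00⊕36=36.

32053636363636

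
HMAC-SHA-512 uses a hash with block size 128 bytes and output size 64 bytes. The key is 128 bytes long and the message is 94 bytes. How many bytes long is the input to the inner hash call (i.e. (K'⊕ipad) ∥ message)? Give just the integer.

222

Key is 128 ≤ 128 bytes, zero-padded: |K'| = 128.
Inner input = (K'⊕ipad) ∥ m → 128 + 94 = 222 bytes.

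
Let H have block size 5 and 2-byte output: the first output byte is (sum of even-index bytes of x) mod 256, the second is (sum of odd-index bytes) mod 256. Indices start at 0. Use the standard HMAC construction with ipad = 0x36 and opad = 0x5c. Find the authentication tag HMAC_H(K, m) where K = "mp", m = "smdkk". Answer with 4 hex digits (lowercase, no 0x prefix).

Key "mp" = 6d 70 is 2 bytes ≤ B = 5; zero-pad to 5 bytes: K' = 6d 70 00 00 00.
K' ⊕ ipad = 5b 46 36 36 36.  K' ⊕ opad = 31 2c 5c 5c 5c.
Inner input = (K'⊕ipad) ∥ m = 5b 46 36 36 36 ∥ 73 6d 64 6b 6b.
Inner hash: even-index sum = 415 mod 256 = 159; odd-index sum = 446 mod 256 = 190 → 9f be.
Outer input = (K'⊕opad) ∥ inner = 31 2c 5c 5c 5c ∥ 9f be.
Outer hash (tag): even-index sum = 423 mod 256 = 167; odd-index sum = 295 mod 256 = 39 → a7 27.

a727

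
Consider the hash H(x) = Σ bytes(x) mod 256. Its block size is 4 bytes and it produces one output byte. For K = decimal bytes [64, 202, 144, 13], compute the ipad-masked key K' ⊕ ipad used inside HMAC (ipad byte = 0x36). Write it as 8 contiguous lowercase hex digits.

Key decimal bytes [64, 202, 144, 13] = 40 ca 90 0d is exactly B = 4 bytes: K' = 40 ca 90 0d.
XOR each byte with 0x36: 40⊕36=76, ca⊕36=fc, 90⊕36=a6, 0d⊕36=3b.

76fca63b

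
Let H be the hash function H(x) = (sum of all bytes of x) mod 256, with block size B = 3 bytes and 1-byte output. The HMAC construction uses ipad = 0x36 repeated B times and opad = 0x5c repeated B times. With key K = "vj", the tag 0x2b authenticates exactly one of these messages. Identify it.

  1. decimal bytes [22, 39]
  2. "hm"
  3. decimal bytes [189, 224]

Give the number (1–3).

Key "vj" = 76 6a is 2 bytes ≤ B = 3; zero-pad to 3 bytes: K' = 76 6a 00.
K' ⊕ ipad = 40 5c 36; K' ⊕ opad = 2a 36 5c.
m1: inner = H(40 5c 36 16 27) = 0f; tag = H(2a 36 5c 0f) = cb
m2: inner = H(40 5c 36 68 6d) = a7; tag = H(2a 36 5c a7) = 63
m3: inner = H(40 5c 36 bd e0) = 6f; tag = H(2a 36 5c 6f) = 2b ← matches

3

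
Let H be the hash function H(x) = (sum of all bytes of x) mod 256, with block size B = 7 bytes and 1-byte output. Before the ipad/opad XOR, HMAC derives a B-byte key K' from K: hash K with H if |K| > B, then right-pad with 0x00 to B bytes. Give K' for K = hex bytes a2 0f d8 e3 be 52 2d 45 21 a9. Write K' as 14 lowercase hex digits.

b8000000000000

|K| = 10 > B = 7, so first hash the key.
H(K): sum = 162+15+216+227+190+82+45+69+33+169 = 1208; mod 256 = 184 → b8.
Zero-pad H(K) = b8 to 7 bytes: K' = b8 00 00 00 00 00 00.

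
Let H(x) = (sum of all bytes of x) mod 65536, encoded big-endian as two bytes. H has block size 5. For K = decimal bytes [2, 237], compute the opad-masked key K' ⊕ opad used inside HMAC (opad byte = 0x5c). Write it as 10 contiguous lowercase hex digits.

5eb15c5c5c

Key decimal bytes [2, 237] = 02 ed is 2 bytes ≤ B = 5; zero-pad to 5 bytes: K' = 02 ed 00 00 00.
XOR each byte with 0x5c: 02⊕5c=5e, ed⊕5c=b1, 00⊕5c=5c, 00⊕5c=5c, 00⊕5c=5c.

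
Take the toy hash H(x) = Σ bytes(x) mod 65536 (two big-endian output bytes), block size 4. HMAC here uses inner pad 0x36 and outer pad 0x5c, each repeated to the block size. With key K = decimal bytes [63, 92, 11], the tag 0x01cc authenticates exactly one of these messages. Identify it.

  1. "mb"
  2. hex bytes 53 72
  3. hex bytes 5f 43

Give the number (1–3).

1

Key decimal bytes [63, 92, 11] = 3f 5c 0b is 3 bytes ≤ B = 4; zero-pad to 4 bytes: K' = 3f 5c 0b 00.
K' ⊕ ipad = 09 6a 3d 36; K' ⊕ opad = 63 00 57 5c.
m1: inner = H(09 6a 3d 36 6d 62) = 01 b5; tag = H(63 00 57 5c 01 b5) = 01cc ← matches
m2: inner = H(09 6a 3d 36 53 72) = 01 ab; tag = H(63 00 57 5c 01 ab) = 01c2
m3: inner = H(09 6a 3d 36 5f 43) = 01 88; tag = H(63 00 57 5c 01 88) = 019f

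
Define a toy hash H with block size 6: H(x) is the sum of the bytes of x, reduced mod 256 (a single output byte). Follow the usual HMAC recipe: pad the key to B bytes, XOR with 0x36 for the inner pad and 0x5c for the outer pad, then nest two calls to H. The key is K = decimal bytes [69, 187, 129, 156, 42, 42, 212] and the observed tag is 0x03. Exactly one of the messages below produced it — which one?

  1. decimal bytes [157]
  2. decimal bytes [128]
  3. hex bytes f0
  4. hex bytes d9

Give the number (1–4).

1

Key decimal bytes [69, 187, 129, 156, 42, 42, 212] = 45 bb 81 9c 2a 2a d4 is 7 bytes > B = 6, so hash it first: H(key) = 45, then zero-pad to 6 bytes: K' = 45 00 00 00 00 00.
K' ⊕ ipad = 73 36 36 36 36 36; K' ⊕ opad = 19 5c 5c 5c 5c 5c.
m1: inner = H(73 36 36 36 36 36 9d) = 1e; tag = H(19 5c 5c 5c 5c 5c 1e) = 03 ← matches
m2: inner = H(73 36 36 36 36 36 80) = 01; tag = H(19 5c 5c 5c 5c 5c 01) = e6
m3: inner = H(73 36 36 36 36 36 f0) = 71; tag = H(19 5c 5c 5c 5c 5c 71) = 56
m4: inner = H(73 36 36 36 36 36 d9) = 5a; tag = H(19 5c 5c 5c 5c 5c 5a) = 3f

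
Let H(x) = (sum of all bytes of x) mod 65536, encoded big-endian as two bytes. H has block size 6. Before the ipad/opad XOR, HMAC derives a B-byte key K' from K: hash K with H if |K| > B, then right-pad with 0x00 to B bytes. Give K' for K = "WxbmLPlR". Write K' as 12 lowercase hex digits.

02f800000000

|K| = 8 > B = 6, so first hash the key.
H(K): sum = 87+120+98+109+76+80+108+82 = 760 → 02 f8.
Zero-pad H(K) = 02 f8 to 6 bytes: K' = 02 f8 00 00 00 00.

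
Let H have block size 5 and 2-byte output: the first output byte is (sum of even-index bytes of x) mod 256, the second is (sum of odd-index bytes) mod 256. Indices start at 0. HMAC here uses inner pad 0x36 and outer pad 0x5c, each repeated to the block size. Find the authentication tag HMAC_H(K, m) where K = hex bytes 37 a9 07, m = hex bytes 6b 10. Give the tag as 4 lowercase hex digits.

62c9

Key hex bytes 37 a9 07 is 3 bytes ≤ B = 5; zero-pad to 5 bytes: K' = 37 a9 07 00 00.
K' ⊕ ipad = 01 9f 31 36 36.  K' ⊕ opad = 6b f5 5b 5c 5c.
Inner input = (K'⊕ipad) ∥ m = 01 9f 31 36 36 ∥ 6b 10.
Inner hash: even-index sum = 120 mod 256 = 120; odd-index sum = 320 mod 256 = 64 → 78 40.
Outer input = (K'⊕opad) ∥ inner = 6b f5 5b 5c 5c ∥ 78 40.
Outer hash (tag): even-index sum = 354 mod 256 = 98; odd-index sum = 457 mod 256 = 201 → 62 c9.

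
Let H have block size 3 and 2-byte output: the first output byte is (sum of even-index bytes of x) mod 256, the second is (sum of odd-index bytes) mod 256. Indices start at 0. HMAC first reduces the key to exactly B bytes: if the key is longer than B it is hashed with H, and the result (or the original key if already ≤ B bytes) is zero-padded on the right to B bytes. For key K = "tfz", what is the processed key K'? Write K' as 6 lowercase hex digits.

74667a

Key "tfz" = 74 66 7a is exactly B = 3 bytes: K' = 74 66 7a.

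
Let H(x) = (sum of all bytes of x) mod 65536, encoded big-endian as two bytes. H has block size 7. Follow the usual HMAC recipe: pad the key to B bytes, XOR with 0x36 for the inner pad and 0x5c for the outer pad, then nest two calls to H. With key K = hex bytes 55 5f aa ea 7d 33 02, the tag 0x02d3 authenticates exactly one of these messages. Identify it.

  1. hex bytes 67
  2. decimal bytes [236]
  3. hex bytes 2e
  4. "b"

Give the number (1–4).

Key hex bytes 55 5f aa ea 7d 33 02 is exactly B = 7 bytes: K' = 55 5f aa ea 7d 33 02.
K' ⊕ ipad = 63 69 9c dc 4b 05 34; K' ⊕ opad = 09 03 f6 b6 21 6f 5e.
m1: inner = H(63 69 9c dc 4b 05 34 67) = 03 2f; tag = H(09 03 f6 b6 21 6f 5e 03 2f) = 02d8
m2: inner = H(63 69 9c dc 4b 05 34 ec) = 03 b4; tag = H(09 03 f6 b6 21 6f 5e 03 b4) = 035d
m3: inner = H(63 69 9c dc 4b 05 34 2e) = 02 f6; tag = H(09 03 f6 b6 21 6f 5e 02 f6) = 039e
m4: inner = H(63 69 9c dc 4b 05 34 62) = 03 2a; tag = H(09 03 f6 b6 21 6f 5e 03 2a) = 02d3 ← matches

4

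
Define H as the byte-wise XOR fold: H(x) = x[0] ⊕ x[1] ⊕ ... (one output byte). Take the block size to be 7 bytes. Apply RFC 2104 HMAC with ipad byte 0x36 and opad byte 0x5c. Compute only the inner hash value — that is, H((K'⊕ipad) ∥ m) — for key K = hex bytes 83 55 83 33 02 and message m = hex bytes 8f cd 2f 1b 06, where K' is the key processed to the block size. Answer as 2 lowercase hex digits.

Key hex bytes 83 55 83 33 02 is 5 bytes ≤ B = 7; zero-pad to 7 bytes: K' = 83 55 83 33 02 00 00.
K' ⊕ ipad = b5 63 b5 05 34 36 36.
Inner input = b5 63 b5 05 34 36 36 ∥ 8f cd 2f 1b 06.
Inner hash: XOR b5⊕63⊕b5⊕05⊕34⊕36⊕36⊕8f⊕cd⊕2f⊕1b⊕06 = 22.

22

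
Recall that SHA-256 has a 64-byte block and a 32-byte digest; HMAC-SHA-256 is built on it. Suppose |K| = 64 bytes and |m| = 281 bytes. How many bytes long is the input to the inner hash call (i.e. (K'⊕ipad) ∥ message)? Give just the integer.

345

Key is 64 ≤ 64 bytes, zero-padded: |K'| = 64.
Inner input = (K'⊕ipad) ∥ m → 64 + 281 = 345 bytes.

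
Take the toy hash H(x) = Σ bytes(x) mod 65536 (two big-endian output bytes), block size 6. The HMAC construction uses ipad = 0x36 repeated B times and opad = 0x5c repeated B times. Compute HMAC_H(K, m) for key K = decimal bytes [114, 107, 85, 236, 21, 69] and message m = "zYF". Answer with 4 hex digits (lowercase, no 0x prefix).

Key decimal bytes [114, 107, 85, 236, 21, 69] = 72 6b 55 ec 15 45 is exactly B = 6 bytes: K' = 72 6b 55 ec 15 45.
K' ⊕ ipad = 44 5d 63 da 23 73.  K' ⊕ opad = 2e 37 09 b0 49 19.
Inner input = (K'⊕ipad) ∥ m = 44 5d 63 da 23 73 ∥ 7a 59 46.
Inner hash: sum = 68+93+99+218+35+115+122+89+70 = 909 → 03 8d.
Outer input = (K'⊕opad) ∥ inner = 2e 37 09 b0 49 19 ∥ 03 8d.
Outer hash (tag): sum = 46+55+9+176+73+25+3+141 = 528 → 02 10.

0210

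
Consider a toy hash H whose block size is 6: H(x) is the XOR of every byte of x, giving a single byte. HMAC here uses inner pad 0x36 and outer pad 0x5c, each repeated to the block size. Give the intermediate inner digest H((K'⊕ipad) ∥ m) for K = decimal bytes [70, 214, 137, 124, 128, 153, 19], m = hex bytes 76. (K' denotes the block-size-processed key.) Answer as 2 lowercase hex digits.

19

Key decimal bytes [70, 214, 137, 124, 128, 153, 19] = 46 d6 89 7c 80 99 13 is 7 bytes > B = 6, so hash it first: H(key) = 6f, then zero-pad to 6 bytes: K' = 6f 00 00 00 00 00.
K' ⊕ ipad = 59 36 36 36 36 36.
Inner input = 59 36 36 36 36 36 ∥ 76.
Inner hash: XOR 59⊕36⊕36⊕36⊕36⊕36⊕76 = 19.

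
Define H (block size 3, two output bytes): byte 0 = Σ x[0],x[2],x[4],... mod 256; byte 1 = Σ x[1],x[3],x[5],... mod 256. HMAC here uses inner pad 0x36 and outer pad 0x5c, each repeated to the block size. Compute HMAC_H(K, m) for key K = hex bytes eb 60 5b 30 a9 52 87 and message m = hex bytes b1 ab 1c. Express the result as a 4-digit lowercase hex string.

Key hex bytes eb 60 5b 30 a9 52 87 is 7 bytes > B = 3, so hash it first: H(key) = 76 e2, then zero-pad to 3 bytes: K' = 76 e2 00.
K' ⊕ ipad = 40 d4 36.  K' ⊕ opad = 2a be 5c.
Inner input = (K'⊕ipad) ∥ m = 40 d4 36 ∥ b1 ab 1c.
Inner hash: even-index sum = 289 mod 256 = 33; odd-index sum = 417 mod 256 = 161 → 21 a1.
Outer input = (K'⊕opad) ∥ inner = 2a be 5c ∥ 21 a1.
Outer hash (tag): even-index sum = 295 mod 256 = 39; odd-index sum = 223 mod 256 = 223 → 27 df.

27df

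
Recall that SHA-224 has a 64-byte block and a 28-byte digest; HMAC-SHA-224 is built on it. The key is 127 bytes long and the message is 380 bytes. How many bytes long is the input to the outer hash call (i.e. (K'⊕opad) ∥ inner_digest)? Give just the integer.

Key is 127 > 64 bytes, so it is hashed to 28 bytes then zero-padded to 64: |K'| = 64.
Outer input = (K'⊕opad) ∥ H(inner) → 64 + 28 = 92 bytes.

92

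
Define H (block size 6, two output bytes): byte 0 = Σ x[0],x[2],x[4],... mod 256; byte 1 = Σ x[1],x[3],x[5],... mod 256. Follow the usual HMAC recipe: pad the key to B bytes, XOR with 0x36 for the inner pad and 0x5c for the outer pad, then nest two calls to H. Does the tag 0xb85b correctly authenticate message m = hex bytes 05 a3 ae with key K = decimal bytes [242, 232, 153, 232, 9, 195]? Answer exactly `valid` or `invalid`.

Key decimal bytes [242, 232, 153, 232, 9, 195] = f2 e8 99 e8 09 c3 is exactly B = 6 bytes: K' = f2 e8 99 e8 09 c3.
K' ⊕ ipad = c4 de af de 3f f5; K' ⊕ opad = ae b4 c5 b4 55 9f.
Inner hash: even-index sum = 613 mod 256 = 101; odd-index sum = 852 mod 256 = 84 → 65 54.
Outer hash (recomputed tag): even-index sum = 557 mod 256 = 45; odd-index sum = 603 mod 256 = 91 → 2d 5b.
Recomputed tag = 2d5b; claimed = b85b → mismatch.

invalid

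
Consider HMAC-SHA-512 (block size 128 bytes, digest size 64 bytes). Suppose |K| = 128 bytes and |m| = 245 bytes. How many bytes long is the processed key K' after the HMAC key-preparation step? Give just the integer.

128

Key is 128 ≤ 128 bytes, zero-padded: |K'| = 128.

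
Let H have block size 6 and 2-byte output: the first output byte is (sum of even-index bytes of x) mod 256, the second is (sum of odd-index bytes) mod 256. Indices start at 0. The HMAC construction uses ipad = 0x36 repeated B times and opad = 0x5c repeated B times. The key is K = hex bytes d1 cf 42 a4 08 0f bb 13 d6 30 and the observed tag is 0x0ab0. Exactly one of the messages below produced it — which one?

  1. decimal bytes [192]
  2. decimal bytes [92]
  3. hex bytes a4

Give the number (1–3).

Key hex bytes d1 cf 42 a4 08 0f bb 13 d6 30 is 10 bytes > B = 6, so hash it first: H(key) = ac c5, then zero-pad to 6 bytes: K' = ac c5 00 00 00 00.
K' ⊕ ipad = 9a f3 36 36 36 36; K' ⊕ opad = f0 99 5c 5c 5c 5c.
m1: inner = H(9a f3 36 36 36 36 c0) = c6 5f; tag = H(f0 99 5c 5c 5c 5c c6 5f) = 6eb0
m2: inner = H(9a f3 36 36 36 36 5c) = 62 5f; tag = H(f0 99 5c 5c 5c 5c 62 5f) = 0ab0 ← matches
m3: inner = H(9a f3 36 36 36 36 a4) = aa 5f; tag = H(f0 99 5c 5c 5c 5c aa 5f) = 52b0

2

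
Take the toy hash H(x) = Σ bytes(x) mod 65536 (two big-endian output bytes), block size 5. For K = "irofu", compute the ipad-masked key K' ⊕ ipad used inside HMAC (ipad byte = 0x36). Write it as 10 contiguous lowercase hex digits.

5f44595043

Key "irofu" = 69 72 6f 66 75 is exactly B = 5 bytes: K' = 69 72 6f 66 75.
XOR each byte with 0x36: 69⊕36=5f, 72⊕36=44, 6f⊕36=59, 66⊕36=50, 75⊕36=43.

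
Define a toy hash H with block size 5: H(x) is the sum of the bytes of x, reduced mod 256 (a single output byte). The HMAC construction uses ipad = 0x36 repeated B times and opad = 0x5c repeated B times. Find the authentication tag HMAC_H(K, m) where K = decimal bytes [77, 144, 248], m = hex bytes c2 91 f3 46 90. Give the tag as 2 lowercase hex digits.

Key decimal bytes [77, 144, 248] = 4d 90 f8 is 3 bytes ≤ B = 5; zero-pad to 5 bytes: K' = 4d 90 f8 00 00.
K' ⊕ ipad = 7b a6 ce 36 36.  K' ⊕ opad = 11 cc a4 5c 5c.
Inner input = (K'⊕ipad) ∥ m = 7b a6 ce 36 36 ∥ c2 91 f3 46 90.
Inner hash: sum = 123+166+206+54+54+194+145+243+70+144 = 1399; mod 256 = 119 → 77.
Outer input = (K'⊕opad) ∥ inner = 11 cc a4 5c 5c ∥ 77.
Outer hash (tag): sum = 17+204+164+92+92+119 = 688; mod 256 = 176 → b0.

b0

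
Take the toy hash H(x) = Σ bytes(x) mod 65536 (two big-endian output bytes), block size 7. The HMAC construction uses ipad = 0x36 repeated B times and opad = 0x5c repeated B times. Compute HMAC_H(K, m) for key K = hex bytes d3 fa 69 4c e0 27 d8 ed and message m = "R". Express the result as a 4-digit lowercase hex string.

Key hex bytes d3 fa 69 4c e0 27 d8 ed is 8 bytes > B = 7, so hash it first: H(key) = 05 4e, then zero-pad to 7 bytes: K' = 05 4e 00 00 00 00 00.
K' ⊕ ipad = 33 78 36 36 36 36 36.  K' ⊕ opad = 59 12 5c 5c 5c 5c 5c.
Inner input = (K'⊕ipad) ∥ m = 33 78 36 36 36 36 36 ∥ 52.
Inner hash: sum = 51+120+54+54+54+54+54+82 = 523 → 02 0b.
Outer input = (K'⊕opad) ∥ inner = 59 12 5c 5c 5c 5c 5c ∥ 02 0b.
Outer hash (tag): sum = 89+18+92+92+92+92+92+2+11 = 580 → 02 44.

0244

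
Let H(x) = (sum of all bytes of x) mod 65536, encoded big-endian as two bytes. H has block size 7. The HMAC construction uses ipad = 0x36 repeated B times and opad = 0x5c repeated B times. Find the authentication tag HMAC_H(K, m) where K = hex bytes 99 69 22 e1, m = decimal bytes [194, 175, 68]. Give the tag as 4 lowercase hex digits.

039d

Key hex bytes 99 69 22 e1 is 4 bytes ≤ B = 7; zero-pad to 7 bytes: K' = 99 69 22 e1 00 00 00.
K' ⊕ ipad = af 5f 14 d7 36 36 36.  K' ⊕ opad = c5 35 7e bd 5c 5c 5c.
Inner input = (K'⊕ipad) ∥ m = af 5f 14 d7 36 36 36 ∥ c2 af 44.
Inner hash: sum = 175+95+20+215+54+54+54+194+175+68 = 1104 → 04 50.
Outer input = (K'⊕opad) ∥ inner = c5 35 7e bd 5c 5c 5c ∥ 04 50.
Outer hash (tag): sum = 197+53+126+189+92+92+92+4+80 = 925 → 03 9d.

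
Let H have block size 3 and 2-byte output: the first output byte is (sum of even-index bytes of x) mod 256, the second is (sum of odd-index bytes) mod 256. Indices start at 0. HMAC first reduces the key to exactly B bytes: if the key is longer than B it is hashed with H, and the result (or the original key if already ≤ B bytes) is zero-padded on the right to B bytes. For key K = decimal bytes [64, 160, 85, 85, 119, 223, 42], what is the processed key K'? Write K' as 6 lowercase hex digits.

|K| = 7 > B = 3, so first hash the key.
H(K): even-index sum = 310 mod 256 = 54; odd-index sum = 468 mod 256 = 212 → 36 d4.
Zero-pad H(K) = 36 d4 to 3 bytes: K' = 36 d4 00.

36d400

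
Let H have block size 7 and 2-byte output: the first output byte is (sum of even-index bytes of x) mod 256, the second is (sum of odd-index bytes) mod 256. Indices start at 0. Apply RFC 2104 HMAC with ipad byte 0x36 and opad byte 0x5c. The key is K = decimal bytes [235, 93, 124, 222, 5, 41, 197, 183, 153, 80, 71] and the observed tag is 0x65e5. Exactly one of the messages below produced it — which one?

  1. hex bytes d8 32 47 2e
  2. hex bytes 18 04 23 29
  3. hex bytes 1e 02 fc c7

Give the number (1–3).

Key decimal bytes [235, 93, 124, 222, 5, 41, 197, 183, 153, 80, 71] = eb 5d 7c de 05 29 c5 b7 99 50 47 is 11 bytes > B = 7, so hash it first: H(key) = 11 6b, then zero-pad to 7 bytes: K' = 11 6b 00 00 00 00 00.
K' ⊕ ipad = 27 5d 36 36 36 36 36; K' ⊕ opad = 4d 37 5c 5c 5c 5c 5c.
m1: inner = H(27 5d 36 36 36 36 36 d8 32 47 2e) = 29 e8; tag = H(4d 37 5c 5c 5c 5c 5c 29 e8) = 4918
m2: inner = H(27 5d 36 36 36 36 36 18 04 23 29) = f6 04; tag = H(4d 37 5c 5c 5c 5c 5c f6 04) = 65e5 ← matches
m3: inner = H(27 5d 36 36 36 36 36 1e 02 fc c7) = 92 e3; tag = H(4d 37 5c 5c 5c 5c 5c 92 e3) = 4481

2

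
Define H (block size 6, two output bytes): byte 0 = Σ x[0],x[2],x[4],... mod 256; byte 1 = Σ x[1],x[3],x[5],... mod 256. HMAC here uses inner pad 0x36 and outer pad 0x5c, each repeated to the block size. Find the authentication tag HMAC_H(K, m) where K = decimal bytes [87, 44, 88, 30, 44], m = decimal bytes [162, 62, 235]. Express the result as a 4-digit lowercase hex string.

f5c4

Key decimal bytes [87, 44, 88, 30, 44] = 57 2c 58 1e 2c is 5 bytes ≤ B = 6; zero-pad to 6 bytes: K' = 57 2c 58 1e 2c 00.
K' ⊕ ipad = 61 1a 6e 28 1a 36.  K' ⊕ opad = 0b 70 04 42 70 5c.
Inner input = (K'⊕ipad) ∥ m = 61 1a 6e 28 1a 36 ∥ a2 3e eb.
Inner hash: even-index sum = 630 mod 256 = 118; odd-index sum = 182 mod 256 = 182 → 76 b6.
Outer input = (K'⊕opad) ∥ inner = 0b 70 04 42 70 5c ∥ 76 b6.
Outer hash (tag): even-index sum = 245 mod 256 = 245; odd-index sum = 452 mod 256 = 196 → f5 c4.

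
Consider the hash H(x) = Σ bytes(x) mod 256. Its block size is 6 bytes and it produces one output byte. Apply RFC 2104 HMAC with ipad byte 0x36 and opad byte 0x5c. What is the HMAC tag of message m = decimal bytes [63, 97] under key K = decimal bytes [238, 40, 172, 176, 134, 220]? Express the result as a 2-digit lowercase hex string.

Key decimal bytes [238, 40, 172, 176, 134, 220] = ee 28 ac b0 86 dc is exactly B = 6 bytes: K' = ee 28 ac b0 86 dc.
K' ⊕ ipad = d8 1e 9a 86 b0 ea.  K' ⊕ opad = b2 74 f0 ec da 80.
Inner input = (K'⊕ipad) ∥ m = d8 1e 9a 86 b0 ea ∥ 3f 61.
Inner hash: sum = 216+30+154+134+176+234+63+97 = 1104; mod 256 = 80 → 50.
Outer input = (K'⊕opad) ∥ inner = b2 74 f0 ec da 80 ∥ 50.
Outer hash (tag): sum = 178+116+240+236+218+128+80 = 1196; mod 256 = 172 → ac.

ac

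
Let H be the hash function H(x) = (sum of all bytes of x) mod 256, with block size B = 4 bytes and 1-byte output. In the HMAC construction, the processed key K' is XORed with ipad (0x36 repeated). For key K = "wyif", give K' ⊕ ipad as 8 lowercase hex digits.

414f5f50

Key "wyif" = 77 79 69 66 is exactly B = 4 bytes: K' = 77 79 69 66.
XOR each byte with 0x36: 77⊕36=41, 79⊕36=4f, 69⊕36=5f, 66⊕36=50.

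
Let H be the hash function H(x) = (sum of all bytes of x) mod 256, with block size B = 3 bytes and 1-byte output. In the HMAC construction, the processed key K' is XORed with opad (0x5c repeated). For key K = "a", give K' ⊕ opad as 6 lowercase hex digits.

Key "a" = 61 is 1 byte ≤ B = 3; zero-pad to 3 bytes: K' = 61 00 00.
XOR each byte with 0x5c: 61⊕5c=3d, 00⊕5c=5c, 00⊕5c=5c.

3d5c5c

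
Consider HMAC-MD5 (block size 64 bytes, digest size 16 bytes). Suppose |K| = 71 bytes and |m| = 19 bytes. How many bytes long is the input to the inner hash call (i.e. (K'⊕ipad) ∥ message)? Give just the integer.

Key is 71 > 64 bytes, so it is hashed to 16 bytes then zero-padded to 64: |K'| = 64.
Inner input = (K'⊕ipad) ∥ m → 64 + 19 = 83 bytes.

83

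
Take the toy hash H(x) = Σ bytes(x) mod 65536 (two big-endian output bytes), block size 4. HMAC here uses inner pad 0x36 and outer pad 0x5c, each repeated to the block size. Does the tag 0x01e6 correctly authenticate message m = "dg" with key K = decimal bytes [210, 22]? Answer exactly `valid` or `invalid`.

invalid

Key decimal bytes [210, 22] = d2 16 is 2 bytes ≤ B = 4; zero-pad to 4 bytes: K' = d2 16 00 00.
K' ⊕ ipad = e4 20 36 36; K' ⊕ opad = 8e 4a 5c 5c.
Inner hash: sum = 228+32+54+54+100+103 = 571 → 02 3b.
Outer hash (recomputed tag): sum = 142+74+92+92+2+59 = 461 → 01 cd.
Recomputed tag = 01cd; claimed = 01e6 → mismatch.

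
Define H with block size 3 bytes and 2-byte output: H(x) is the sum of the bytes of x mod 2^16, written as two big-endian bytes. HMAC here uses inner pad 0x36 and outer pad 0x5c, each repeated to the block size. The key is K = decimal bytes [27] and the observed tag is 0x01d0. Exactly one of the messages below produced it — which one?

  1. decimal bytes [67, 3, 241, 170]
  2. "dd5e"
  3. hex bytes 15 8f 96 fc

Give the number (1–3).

3

Key decimal bytes [27] = 1b is 1 byte ≤ B = 3; zero-pad to 3 bytes: K' = 1b 00 00.
K' ⊕ ipad = 2d 36 36; K' ⊕ opad = 47 5c 5c.
m1: inner = H(2d 36 36 43 03 f1 aa) = 02 7a; tag = H(47 5c 5c 02 7a) = 017b
m2: inner = H(2d 36 36 64 64 35 65) = 01 fb; tag = H(47 5c 5c 01 fb) = 01fb
m3: inner = H(2d 36 36 15 8f 96 fc) = 02 cf; tag = H(47 5c 5c 02 cf) = 01d0 ← matches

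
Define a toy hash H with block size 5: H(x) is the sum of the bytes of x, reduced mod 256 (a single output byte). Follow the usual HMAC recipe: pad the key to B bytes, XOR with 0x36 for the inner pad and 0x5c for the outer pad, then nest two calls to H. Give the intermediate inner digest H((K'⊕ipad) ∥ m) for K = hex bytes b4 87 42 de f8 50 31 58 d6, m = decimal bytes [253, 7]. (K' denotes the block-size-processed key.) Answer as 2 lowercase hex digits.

Key hex bytes b4 87 42 de f8 50 31 58 d6 is 9 bytes > B = 5, so hash it first: H(key) = 02, then zero-pad to 5 bytes: K' = 02 00 00 00 00.
K' ⊕ ipad = 34 36 36 36 36.
Inner input = 34 36 36 36 36 ∥ fd 07.
Inner hash: sum = 52+54+54+54+54+253+7 = 528; mod 256 = 16 → 10.

10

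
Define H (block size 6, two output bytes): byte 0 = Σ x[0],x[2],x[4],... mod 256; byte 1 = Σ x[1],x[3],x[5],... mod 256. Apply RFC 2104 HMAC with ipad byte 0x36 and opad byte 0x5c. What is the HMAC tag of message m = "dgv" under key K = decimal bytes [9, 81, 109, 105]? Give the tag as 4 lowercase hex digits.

Key decimal bytes [9, 81, 109, 105] = 09 51 6d 69 is 4 bytes ≤ B = 6; zero-pad to 6 bytes: K' = 09 51 6d 69 00 00.
K' ⊕ ipad = 3f 67 5b 5f 36 36.  K' ⊕ opad = 55 0d 31 35 5c 5c.
Inner input = (K'⊕ipad) ∥ m = 3f 67 5b 5f 36 36 ∥ 64 67 76.
Inner hash: even-index sum = 426 mod 256 = 170; odd-index sum = 355 mod 256 = 99 → aa 63.
Outer input = (K'⊕opad) ∥ inner = 55 0d 31 35 5c 5c ∥ aa 63.
Outer hash (tag): even-index sum = 396 mod 256 = 140; odd-index sum = 257 mod 256 = 1 → 8c 01.

8c01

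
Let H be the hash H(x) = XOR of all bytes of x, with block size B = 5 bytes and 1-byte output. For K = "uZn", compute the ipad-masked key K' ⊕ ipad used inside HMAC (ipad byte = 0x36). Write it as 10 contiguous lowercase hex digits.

Key "uZn" = 75 5a 6e is 3 bytes ≤ B = 5; zero-pad to 5 bytes: K' = 75 5a 6e 00 00.
XOR each byte with 0x36: 75⊕36=43, 5a⊕36=6c, 6e⊕36=58, 00⊕36=36, 00⊕36=36.

436c583636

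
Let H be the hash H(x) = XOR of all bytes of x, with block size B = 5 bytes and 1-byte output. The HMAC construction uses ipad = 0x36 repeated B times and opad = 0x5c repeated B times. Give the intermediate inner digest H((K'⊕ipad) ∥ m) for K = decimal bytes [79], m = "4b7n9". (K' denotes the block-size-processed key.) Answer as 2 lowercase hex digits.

4f

Key decimal bytes [79] = 4f is 1 byte ≤ B = 5; zero-pad to 5 bytes: K' = 4f 00 00 00 00.
K' ⊕ ipad = 79 36 36 36 36.
Inner input = 79 36 36 36 36 ∥ 34 62 37 6e 39.
Inner hash: XOR 79⊕36⊕36⊕36⊕36⊕34⊕62⊕37⊕6e⊕39 = 4f.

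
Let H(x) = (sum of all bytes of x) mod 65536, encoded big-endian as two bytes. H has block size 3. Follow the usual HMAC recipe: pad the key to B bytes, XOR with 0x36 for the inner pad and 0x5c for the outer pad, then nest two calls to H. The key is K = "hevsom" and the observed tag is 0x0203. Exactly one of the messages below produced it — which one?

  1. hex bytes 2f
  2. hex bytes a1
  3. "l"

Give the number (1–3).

3

Key "hevsom" = 68 65 76 73 6f 6d is 6 bytes > B = 3, so hash it first: H(key) = 02 92, then zero-pad to 3 bytes: K' = 02 92 00.
K' ⊕ ipad = 34 a4 36; K' ⊕ opad = 5e ce 5c.
m1: inner = H(34 a4 36 2f) = 01 3d; tag = H(5e ce 5c 01 3d) = 01c6
m2: inner = H(34 a4 36 a1) = 01 af; tag = H(5e ce 5c 01 af) = 0238
m3: inner = H(34 a4 36 6c) = 01 7a; tag = H(5e ce 5c 01 7a) = 0203 ← matches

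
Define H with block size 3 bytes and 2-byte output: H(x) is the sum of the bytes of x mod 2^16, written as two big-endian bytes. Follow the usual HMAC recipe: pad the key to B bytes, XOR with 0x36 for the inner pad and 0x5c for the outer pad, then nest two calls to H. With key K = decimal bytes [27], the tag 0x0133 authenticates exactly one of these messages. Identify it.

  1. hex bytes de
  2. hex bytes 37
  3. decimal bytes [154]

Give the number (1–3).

Key decimal bytes [27] = 1b is 1 byte ≤ B = 3; zero-pad to 3 bytes: K' = 1b 00 00.
K' ⊕ ipad = 2d 36 36; K' ⊕ opad = 47 5c 5c.
m1: inner = H(2d 36 36 de) = 01 77; tag = H(47 5c 5c 01 77) = 0177
m2: inner = H(2d 36 36 37) = 00 d0; tag = H(47 5c 5c 00 d0) = 01cf
m3: inner = H(2d 36 36 9a) = 01 33; tag = H(47 5c 5c 01 33) = 0133 ← matches

3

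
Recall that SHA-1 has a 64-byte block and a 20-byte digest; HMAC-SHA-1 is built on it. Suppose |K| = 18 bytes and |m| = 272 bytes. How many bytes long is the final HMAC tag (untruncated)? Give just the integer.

20

The tag is one SHA-1 digest: 20 bytes.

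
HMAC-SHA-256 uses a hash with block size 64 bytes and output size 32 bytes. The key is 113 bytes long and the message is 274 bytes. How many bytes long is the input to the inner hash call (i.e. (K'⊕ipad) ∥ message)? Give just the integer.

Key is 113 > 64 bytes, so it is hashed to 32 bytes then zero-padded to 64: |K'| = 64.
Inner input = (K'⊕ipad) ∥ m → 64 + 274 = 338 bytes.

338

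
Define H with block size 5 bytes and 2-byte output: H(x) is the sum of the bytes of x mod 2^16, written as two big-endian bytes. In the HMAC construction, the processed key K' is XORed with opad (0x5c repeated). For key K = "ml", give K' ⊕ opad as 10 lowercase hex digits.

31305c5c5c

Key "ml" = 6d 6c is 2 bytes ≤ B = 5; zero-pad to 5 bytes: K' = 6d 6c 00 00 00.
XOR each byte with 0x5c: 6d⊕5c=31, 6c⊕5c=30, 00⊕5c=5c, 00⊕5c=5c, 00⊕5c=5c.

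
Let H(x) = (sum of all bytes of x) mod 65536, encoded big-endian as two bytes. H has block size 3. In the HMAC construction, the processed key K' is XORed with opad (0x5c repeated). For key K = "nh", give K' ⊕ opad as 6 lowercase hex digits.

32345c

Key "nh" = 6e 68 is 2 bytes ≤ B = 3; zero-pad to 3 bytes: K' = 6e 68 00.
XOR each byte with 0x5c: 6e⊕5c=32, 68⊕5c=34, 00⊕5c=5c.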